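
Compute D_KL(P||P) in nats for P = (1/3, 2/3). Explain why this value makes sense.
0.0000 nats

KL divergence satisfies the Gibbs inequality: D_KL(P||Q) ≥ 0 for all distributions P, Q.

D_KL(P||Q) = Σ p(x) log(p(x)/q(x))
Each term is p(x) × log_e(p(x)/p(x)) = p(x) × log_e(1) = 0, so the sum is 0.
D_KL(P||Q) = 0.0000 nats

When P = Q, the KL divergence is exactly 0, as there is no 'divergence' between identical distributions.

This non-negativity is a fundamental property: relative entropy cannot be negative because it measures how different Q is from P.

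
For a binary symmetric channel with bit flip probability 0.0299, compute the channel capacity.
0.8061 bits

For a binary symmetric channel (BSC) with error probability p:
Capacity C = 1 - H(p) bits per symbol

where H(p) = -p log₂(p) - (1-p) log₂(1-p) is the binary entropy function.

H(0.0299) = 0.1939 bits
C = 1 - 0.1939 = 0.8061 bits per symbol

This means we can reliably transmit up to 0.8061 bits of information per channel use.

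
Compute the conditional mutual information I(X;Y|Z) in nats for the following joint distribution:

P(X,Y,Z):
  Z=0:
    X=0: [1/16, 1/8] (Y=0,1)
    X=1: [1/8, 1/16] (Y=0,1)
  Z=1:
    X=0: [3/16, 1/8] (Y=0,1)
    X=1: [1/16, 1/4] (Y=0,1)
0.0752 nats

Conditional mutual information: I(X;Y|Z) = H(X|Z) + H(Y|Z) - H(X,Y|Z)

H(Z) = 0.6616
H(X,Z) = 1.3547 → H(X|Z) = 0.6931
H(Y,Z) = 1.3421 → H(Y|Z) = 0.6806
H(X,Y,Z) = 1.9601 → H(X,Y|Z) = 1.2985

I(X;Y|Z) = 0.6931 + 0.6806 - 1.2985 = 0.0752 nats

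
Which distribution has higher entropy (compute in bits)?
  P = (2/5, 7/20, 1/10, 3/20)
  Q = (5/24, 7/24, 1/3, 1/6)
Q

Computing entropies in bits:
H(P) = 1.8016
H(Q) = 1.9491

Distribution Q has higher entropy.

Intuition: The distribution closer to uniform (more spread out) has higher entropy.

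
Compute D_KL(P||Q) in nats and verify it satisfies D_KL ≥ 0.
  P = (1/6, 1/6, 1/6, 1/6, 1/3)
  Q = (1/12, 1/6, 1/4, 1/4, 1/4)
0.0763 nats

KL divergence satisfies the Gibbs inequality: D_KL(P||Q) ≥ 0 for all distributions P, Q.

D_KL(P||Q) = Σ p(x) log(p(x)/q(x))
Term by term:
  x=0: 1/6 × log_e[(1/6)/(1/12)] = 0.1155
  x=1: 1/6 × log_e[(1/6)/(1/6)] = 0.0000
  x=2: 1/6 × log_e[(1/6)/(1/4)] = -0.0676
  x=3: 1/6 × log_e[(1/6)/(1/4)] = -0.0676
  x=4: 1/3 × log_e[(1/3)/(1/4)] = 0.0959
D_KL(P||Q) = 0.0763 nats

D_KL(P||Q) = 0.0763 ≥ 0 ✓

This non-negativity is a fundamental property: relative entropy cannot be negative because it measures how different Q is from P.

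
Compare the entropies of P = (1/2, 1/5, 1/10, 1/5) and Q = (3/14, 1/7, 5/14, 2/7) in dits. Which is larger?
Q

Computing entropies in dits:
H(P) = 0.5301
H(Q) = 0.5792

Distribution Q has higher entropy.

Intuition: The distribution closer to uniform (more spread out) has higher entropy.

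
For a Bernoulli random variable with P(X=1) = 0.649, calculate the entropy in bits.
0.9350 bits

The binary entropy function is:
H(p) = -p log(p) - (1-p) log(1-p)

H(0.649) = -0.649 × log_2(0.649) - 0.351 × log_2(0.351)
H(0.649) = 0.9350 bits

Note: Binary entropy is maximized at p=0.5 (H=1 bit) and minimized at p=0 or p=1 (H=0).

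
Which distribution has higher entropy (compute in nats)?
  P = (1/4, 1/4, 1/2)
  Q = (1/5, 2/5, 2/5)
Q

Computing entropies in nats:
H(P) = 1.0397
H(Q) = 1.0549

Distribution Q has higher entropy.

Intuition: The distribution closer to uniform (more spread out) has higher entropy.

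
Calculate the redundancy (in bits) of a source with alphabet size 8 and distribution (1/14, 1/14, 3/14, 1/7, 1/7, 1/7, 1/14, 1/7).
0.1037 bits

Redundancy measures how far a source is from maximum entropy:
R = H_max - H(X)

Maximum entropy for 8 symbols: H_max = log_2(8) = 3.0000 bits
Actual entropy: H(X) = 2.8963 bits
Redundancy: R = 3.0000 - 2.8963 = 0.1037 bits

This redundancy represents potential for compression: the source could be compressed by 0.1037 bits per symbol.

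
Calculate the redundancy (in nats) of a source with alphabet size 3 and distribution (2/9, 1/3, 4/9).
0.0378 nats

Redundancy measures how far a source is from maximum entropy:
R = H_max - H(X)

Maximum entropy for 3 symbols: H_max = log_e(3) = 1.0986 nats
Actual entropy: H(X) = 1.0609 nats
Redundancy: R = 1.0986 - 1.0609 = 0.0378 nats

This redundancy represents potential for compression: the source could be compressed by 0.0378 nats per symbol.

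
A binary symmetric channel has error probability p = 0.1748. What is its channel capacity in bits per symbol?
0.3314 bits

For a binary symmetric channel (BSC) with error probability p:
Capacity C = 1 - H(p) bits per symbol

where H(p) = -p log₂(p) - (1-p) log₂(1-p) is the binary entropy function.

H(0.1748) = 0.6686 bits
C = 1 - 0.6686 = 0.3314 bits per symbol

This means we can reliably transmit up to 0.3314 bits of information per channel use.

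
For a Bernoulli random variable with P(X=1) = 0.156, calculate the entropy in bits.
0.6247 bits

The binary entropy function is:
H(p) = -p log(p) - (1-p) log(1-p)

H(0.156) = -0.156 × log_2(0.156) - 0.844 × log_2(0.844)
H(0.156) = 0.6247 bits

Note: Binary entropy is maximized at p=0.5 (H=1 bit) and minimized at p=0 or p=1 (H=0).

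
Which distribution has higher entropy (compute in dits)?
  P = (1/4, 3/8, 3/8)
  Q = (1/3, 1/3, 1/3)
Q

Computing entropies in dits:
H(P) = 0.4700
H(Q) = 0.4771

Distribution Q has higher entropy.

Intuition: The distribution closer to uniform (more spread out) has higher entropy.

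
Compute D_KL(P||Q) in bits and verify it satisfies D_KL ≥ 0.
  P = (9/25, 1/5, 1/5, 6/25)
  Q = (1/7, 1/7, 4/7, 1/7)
0.4538 bits

KL divergence satisfies the Gibbs inequality: D_KL(P||Q) ≥ 0 for all distributions P, Q.

D_KL(P||Q) = Σ p(x) log(p(x)/q(x))
Term by term:
  x=0: 9/25 × log_2[(9/25)/(1/7)] = 0.4800
  x=1: 1/5 × log_2[(1/5)/(1/7)] = 0.0971
  x=2: 1/5 × log_2[(1/5)/(4/7)] = -0.3029
  x=3: 6/25 × log_2[(6/25)/(1/7)] = 0.1796
D_KL(P||Q) = 0.4538 bits

D_KL(P||Q) = 0.4538 ≥ 0 ✓

This non-negativity is a fundamental property: relative entropy cannot be negative because it measures how different Q is from P.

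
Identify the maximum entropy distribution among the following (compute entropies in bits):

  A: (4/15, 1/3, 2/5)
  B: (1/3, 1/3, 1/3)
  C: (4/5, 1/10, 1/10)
B

For a discrete distribution over n outcomes, entropy is maximized by the uniform distribution.

Computing entropies:
H(A) = 1.5656 bits
H(B) = 1.5850 bits
H(C) = 0.9219 bits

The uniform distribution (where all probabilities equal 1/3) achieves the maximum entropy of log_2(3) = 1.5850 bits.

Distribution B has the highest entropy.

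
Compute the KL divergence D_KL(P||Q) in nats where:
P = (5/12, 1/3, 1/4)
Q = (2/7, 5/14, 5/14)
0.0450 nats

KL divergence: D_KL(P||Q) = Σ p(x) log(p(x)/q(x))

Computing term by term:
  x=0: 5/12 × log_e[(5/12)/(2/7)] = 5/12 × 0.3773 = 0.1572
  x=1: 1/3 × log_e[(1/3)/(5/14)] = 1/3 × -0.0690 = -0.0230
  x=2: 1/4 × log_e[(1/4)/(5/14)] = 1/4 × -0.3567 = -0.0892

D_KL(P||Q) = 0.0450 nats

Note: KL divergence is always non-negative and equals 0 iff P = Q.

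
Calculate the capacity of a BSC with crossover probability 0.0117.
0.9081 bits

For a binary symmetric channel (BSC) with error probability p:
Capacity C = 1 - H(p) bits per symbol

where H(p) = -p log₂(p) - (1-p) log₂(1-p) is the binary entropy function.

H(0.0117) = 0.0919 bits
C = 1 - 0.0919 = 0.9081 bits per symbol

This means we can reliably transmit up to 0.9081 bits of information per channel use.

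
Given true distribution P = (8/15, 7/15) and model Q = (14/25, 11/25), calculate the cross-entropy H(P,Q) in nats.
0.6924 nats

Cross-entropy: H(P,Q) = -Σ p(x) log q(x)

Alternatively: H(P,Q) = H(P) + D_KL(P||Q)
H(P) = 0.6909 nats
D_KL(P||Q) = 0.0014 nats

H(P,Q) = 0.6909 + 0.0014 = 0.6924 nats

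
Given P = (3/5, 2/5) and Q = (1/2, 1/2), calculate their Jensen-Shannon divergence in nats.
0.0051 nats

Jensen-Shannon divergence is:
JSD(P||Q) = 0.5 × D_KL(P||M) + 0.5 × D_KL(Q||M)
where M = 0.5 × (P + Q) is the mixture distribution.

M = 0.5 × (3/5, 2/5) + 0.5 × (1/2, 1/2) = (11/20, 9/20)

D_KL(P||M) = 0.0051 nats
D_KL(Q||M) = 0.0050 nats

JSD(P||Q) = 0.5 × 0.0051 + 0.5 × 0.0050 = 0.0051 nats

Unlike KL divergence, JSD is symmetric and bounded: 0 ≤ JSD ≤ log(2).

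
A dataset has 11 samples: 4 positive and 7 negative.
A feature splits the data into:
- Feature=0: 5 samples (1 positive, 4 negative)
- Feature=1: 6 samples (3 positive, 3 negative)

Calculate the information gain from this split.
0.0721 bits

Information Gain = H(Y) - H(Y|Feature)

Before split:
P(positive) = 4/11 = 0.3636
H(Y) = 0.9457 bits

After split:
Feature=0: H = 0.7219 bits (weight = 5/11)
Feature=1: H = 1.0000 bits (weight = 6/11)
H(Y|Feature) = (5/11)×0.7219 + (6/11)×1.0000 = 0.8736 bits

Information Gain = 0.9457 - 0.8736 = 0.0721 bits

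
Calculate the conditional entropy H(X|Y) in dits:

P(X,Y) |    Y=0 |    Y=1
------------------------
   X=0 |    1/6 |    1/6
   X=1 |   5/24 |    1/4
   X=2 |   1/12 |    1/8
0.4551 dits

Using the chain rule: H(X|Y) = H(X,Y) - H(Y)

First, compute H(X,Y) = 0.7546 dits

Marginal P(Y) = (11/24, 13/24)
H(Y) = 0.2995 dits

H(X|Y) = H(X,Y) - H(Y) = 0.7546 - 0.2995 = 0.4551 dits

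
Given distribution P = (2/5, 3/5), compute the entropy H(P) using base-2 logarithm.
0.9710 bits

Shannon entropy is H(X) = -Σ p(x) log p(x).

For P = (2/5, 3/5):
H = -2/5 × log_2(2/5) -3/5 × log_2(3/5)
H = 0.9710 bits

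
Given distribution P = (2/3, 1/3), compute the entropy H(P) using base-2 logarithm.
0.9183 bits

Shannon entropy is H(X) = -Σ p(x) log p(x).

For P = (2/3, 1/3):
H = -2/3 × log_2(2/3) -1/3 × log_2(1/3)
H = 0.9183 bits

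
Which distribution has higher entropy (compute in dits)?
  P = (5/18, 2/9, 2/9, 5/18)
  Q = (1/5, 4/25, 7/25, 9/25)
P

Computing entropies in dits:
H(P) = 0.5994
H(Q) = 0.5817

Distribution P has higher entropy.

Intuition: The distribution closer to uniform (more spread out) has higher entropy.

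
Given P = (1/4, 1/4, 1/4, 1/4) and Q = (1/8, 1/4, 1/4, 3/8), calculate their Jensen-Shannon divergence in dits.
0.0073 dits

Jensen-Shannon divergence is:
JSD(P||Q) = 0.5 × D_KL(P||M) + 0.5 × D_KL(Q||M)
where M = 0.5 × (P + Q) is the mixture distribution.

M = 0.5 × (1/4, 1/4, 1/4, 1/4) + 0.5 × (1/8, 1/4, 1/4, 3/8) = (3/16, 1/4, 1/4, 5/16)

D_KL(P||M) = 0.0070 dits
D_KL(Q||M) = 0.0077 dits

JSD(P||Q) = 0.5 × 0.0070 + 0.5 × 0.0077 = 0.0073 dits

Unlike KL divergence, JSD is symmetric and bounded: 0 ≤ JSD ≤ log(2).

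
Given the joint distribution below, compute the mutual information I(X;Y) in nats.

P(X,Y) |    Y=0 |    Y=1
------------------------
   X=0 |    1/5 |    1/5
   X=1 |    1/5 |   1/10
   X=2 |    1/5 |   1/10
0.0138 nats

Mutual information: I(X;Y) = H(X) + H(Y) - H(X,Y)

Marginals:
P(X) = (2/5, 3/10, 3/10), H(X) = 1.0889 nats
P(Y) = (3/5, 2/5), H(Y) = 0.6730 nats

Joint entropy: H(X,Y) = 1.7481 nats

I(X;Y) = 1.0889 + 0.6730 - 1.7481 = 0.0138 nats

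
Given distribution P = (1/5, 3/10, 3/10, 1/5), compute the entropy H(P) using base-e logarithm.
1.3662 nats

Shannon entropy is H(X) = -Σ p(x) log p(x).

For P = (1/5, 3/10, 3/10, 1/5):
H = -1/5 × log_e(1/5) -3/10 × log_e(3/10) -3/10 × log_e(3/10) -1/5 × log_e(1/5)
H = 1.3662 nats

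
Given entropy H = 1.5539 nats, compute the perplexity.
4.7299

Perplexity is e^H (or exp(H) for natural log).

H = 1.5539 nats
Perplexity = e^1.5539 = 4.7299

Interpretation: The model's uncertainty is equivalent to choosing uniformly among 4.7 options.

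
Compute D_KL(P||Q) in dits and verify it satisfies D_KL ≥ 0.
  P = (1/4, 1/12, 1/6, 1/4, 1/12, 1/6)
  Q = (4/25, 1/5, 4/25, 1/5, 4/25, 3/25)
0.0441 dits

KL divergence satisfies the Gibbs inequality: D_KL(P||Q) ≥ 0 for all distributions P, Q.

D_KL(P||Q) = Σ p(x) log(p(x)/q(x))
Term by term:
  x=0: 1/4 × log_10[(1/4)/(4/25)] = 0.0485
  x=1: 1/12 × log_10[(1/12)/(1/5)] = -0.0317
  x=2: 1/6 × log_10[(1/6)/(4/25)] = 0.0030
  x=3: 1/4 × log_10[(1/4)/(1/5)] = 0.0242
  x=4: 1/12 × log_10[(1/12)/(4/25)] = -0.0236
  x=5: 1/6 × log_10[(1/6)/(3/25)] = 0.0238
D_KL(P||Q) = 0.0441 dits

D_KL(P||Q) = 0.0441 ≥ 0 ✓

This non-negativity is a fundamental property: relative entropy cannot be negative because it measures how different Q is from P.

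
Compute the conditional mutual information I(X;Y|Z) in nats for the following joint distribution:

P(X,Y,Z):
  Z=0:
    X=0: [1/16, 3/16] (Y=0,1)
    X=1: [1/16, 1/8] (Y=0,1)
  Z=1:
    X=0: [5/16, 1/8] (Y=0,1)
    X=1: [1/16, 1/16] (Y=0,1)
0.0115 nats

Conditional mutual information: I(X;Y|Z) = H(X|Z) + H(Y|Z) - H(X,Y|Z)

H(Z) = 0.6853
H(X,Z) = 1.2820 → H(X|Z) = 0.5967
H(Y,Z) = 1.3051 → H(Y|Z) = 0.6198
H(X,Y,Z) = 1.8904 → H(X,Y|Z) = 1.2050

I(X;Y|Z) = 0.5967 + 0.6198 - 1.2050 = 0.0115 nats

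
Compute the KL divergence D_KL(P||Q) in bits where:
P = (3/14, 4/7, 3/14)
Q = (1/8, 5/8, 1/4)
0.0451 bits

KL divergence: D_KL(P||Q) = Σ p(x) log(p(x)/q(x))

Computing term by term:
  x=0: 3/14 × log_2[(3/14)/(1/8)] = 3/14 × 0.7776 = 0.1666
  x=1: 4/7 × log_2[(4/7)/(5/8)] = 4/7 × -0.1293 = -0.0739
  x=2: 3/14 × log_2[(3/14)/(1/4)] = 3/14 × -0.2224 = -0.0477

D_KL(P||Q) = 0.0451 bits

Note: KL divergence is always non-negative and equals 0 iff P = Q.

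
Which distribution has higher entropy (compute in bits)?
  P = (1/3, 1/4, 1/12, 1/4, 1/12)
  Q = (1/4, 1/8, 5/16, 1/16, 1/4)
Q

Computing entropies in bits:
H(P) = 2.1258
H(Q) = 2.1494

Distribution Q has higher entropy.

Intuition: The distribution closer to uniform (more spread out) has higher entropy.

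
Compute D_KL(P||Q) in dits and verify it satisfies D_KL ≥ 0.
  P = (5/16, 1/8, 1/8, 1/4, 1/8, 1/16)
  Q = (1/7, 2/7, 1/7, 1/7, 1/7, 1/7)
0.0852 dits

KL divergence satisfies the Gibbs inequality: D_KL(P||Q) ≥ 0 for all distributions P, Q.

D_KL(P||Q) = Σ p(x) log(p(x)/q(x))
Term by term:
  x=0: 5/16 × log_10[(5/16)/(1/7)] = 0.1062
  x=1: 1/8 × log_10[(1/8)/(2/7)] = -0.0449
  x=2: 1/8 × log_10[(1/8)/(1/7)] = -0.0072
  x=3: 1/4 × log_10[(1/4)/(1/7)] = 0.0608
  x=4: 1/8 × log_10[(1/8)/(1/7)] = -0.0072
  x=5: 1/16 × log_10[(1/16)/(1/7)] = -0.0224
D_KL(P||Q) = 0.0852 dits

D_KL(P||Q) = 0.0852 ≥ 0 ✓

This non-negativity is a fundamental property: relative entropy cannot be negative because it measures how different Q is from P.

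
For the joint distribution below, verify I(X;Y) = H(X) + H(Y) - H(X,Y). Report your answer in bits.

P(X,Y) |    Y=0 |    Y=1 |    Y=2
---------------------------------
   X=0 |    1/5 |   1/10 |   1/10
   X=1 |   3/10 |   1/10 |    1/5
I(X;Y) = 0.0100 bits

Mutual information has multiple equivalent forms:
- I(X;Y) = H(X) - H(X|Y)
- I(X;Y) = H(Y) - H(Y|X)
- I(X;Y) = H(X) + H(Y) - H(X,Y)

Computing all quantities:
H(X) = 0.9710, H(Y) = 1.4855, H(X,Y) = 2.4464
H(X|Y) = 0.9610, H(Y|X) = 1.4755

Verification:
H(X) - H(X|Y) = 0.9710 - 0.9610 = 0.0100
H(Y) - H(Y|X) = 1.4855 - 1.4755 = 0.0100
H(X) + H(Y) - H(X,Y) = 0.9710 + 1.4855 - 2.4464 = 0.0100

All forms give I(X;Y) = 0.0100 bits. ✓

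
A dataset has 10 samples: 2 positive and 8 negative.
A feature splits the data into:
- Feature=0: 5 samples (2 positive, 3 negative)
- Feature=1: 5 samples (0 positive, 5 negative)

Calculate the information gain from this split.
0.2365 bits

Information Gain = H(Y) - H(Y|Feature)

Before split:
P(positive) = 2/10 = 0.2000
H(Y) = 0.7219 bits

After split:
Feature=0: H = 0.9710 bits (weight = 5/10)
Feature=1: H = 0.0000 bits (weight = 5/10)
H(Y|Feature) = (5/10)×0.9710 + (5/10)×0.0000 = 0.4855 bits

Information Gain = 0.7219 - 0.4855 = 0.2365 bits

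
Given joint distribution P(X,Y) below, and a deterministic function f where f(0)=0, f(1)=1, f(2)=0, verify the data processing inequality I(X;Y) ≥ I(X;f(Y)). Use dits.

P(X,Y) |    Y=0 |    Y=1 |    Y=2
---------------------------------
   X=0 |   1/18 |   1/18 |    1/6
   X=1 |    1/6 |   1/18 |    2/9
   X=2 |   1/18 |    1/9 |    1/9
I(X;Y) = 0.0202, I(X;f(Y)) = 0.0158, inequality holds: 0.0202 ≥ 0.0158

Data Processing Inequality: For any Markov chain X → Y → Z, we have I(X;Y) ≥ I(X;Z).

Here Z = f(Y) is a deterministic function of Y, forming X → Y → Z.

Original I(X;Y) = 0.0202 dits

After applying f:
P(X,Z) where Z=f(Y):
- P(X,Z=0) = P(X,Y=0) + P(X,Y=2)
- P(X,Z=1) = P(X,Y=1)

I(X;Z) = I(X;f(Y)) = 0.0158 dits

Verification: 0.0202 ≥ 0.0158 ✓

Information cannot be created by processing; the function f can only lose information about X.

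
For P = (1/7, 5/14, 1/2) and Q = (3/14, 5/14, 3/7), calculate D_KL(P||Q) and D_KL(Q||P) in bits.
D_KL(P||Q) = 0.0276, D_KL(Q||P) = 0.0300

KL divergence is not symmetric: D_KL(P||Q) ≠ D_KL(Q||P) in general.

D_KL(P||Q) = 0.0276 bits
D_KL(Q||P) = 0.0300 bits

No, they are not equal!

This asymmetry is why KL divergence is not a true distance metric.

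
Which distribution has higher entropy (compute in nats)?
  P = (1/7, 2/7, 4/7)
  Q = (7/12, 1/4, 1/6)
Q

Computing entropies in nats:
H(P) = 0.9557
H(Q) = 0.9596

Distribution Q has higher entropy.

Intuition: The distribution closer to uniform (more spread out) has higher entropy.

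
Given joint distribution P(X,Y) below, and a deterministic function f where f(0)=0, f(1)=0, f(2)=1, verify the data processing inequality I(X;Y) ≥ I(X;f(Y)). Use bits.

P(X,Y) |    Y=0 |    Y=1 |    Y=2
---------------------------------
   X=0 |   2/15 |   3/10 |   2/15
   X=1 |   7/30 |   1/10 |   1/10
I(X;Y) = 0.0860, I(X;f(Y)) = 0.0000, inequality holds: 0.0860 ≥ 0.0000

Data Processing Inequality: For any Markov chain X → Y → Z, we have I(X;Y) ≥ I(X;Z).

Here Z = f(Y) is a deterministic function of Y, forming X → Y → Z.

Original I(X;Y) = 0.0860 bits

After applying f:
P(X,Z) where Z=f(Y):
- P(X,Z=0) = P(X,Y=0) + P(X,Y=1)
- P(X,Z=1) = P(X,Y=2)

I(X;Z) = I(X;f(Y)) = 0.0000 bits

Verification: 0.0860 ≥ 0.0000 ✓

Information cannot be created by processing; the function f can only lose information about X.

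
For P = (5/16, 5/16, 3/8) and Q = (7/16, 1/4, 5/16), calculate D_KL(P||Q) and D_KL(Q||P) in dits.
D_KL(P||Q) = 0.0143, D_KL(Q||P) = 0.0150

KL divergence is not symmetric: D_KL(P||Q) ≠ D_KL(Q||P) in general.

D_KL(P||Q) = 0.0143 dits
D_KL(Q||P) = 0.0150 dits

No, they are not equal!

This asymmetry is why KL divergence is not a true distance metric.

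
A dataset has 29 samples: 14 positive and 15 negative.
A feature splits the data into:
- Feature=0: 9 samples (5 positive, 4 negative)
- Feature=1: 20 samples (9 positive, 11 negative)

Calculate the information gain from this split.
0.0069 bits

Information Gain = H(Y) - H(Y|Feature)

Before split:
P(positive) = 14/29 = 0.4828
H(Y) = 0.9991 bits

After split:
Feature=0: H = 0.9911 bits (weight = 9/29)
Feature=1: H = 0.9928 bits (weight = 20/29)
H(Y|Feature) = (9/29)×0.9911 + (20/29)×0.9928 = 0.9922 bits

Information Gain = 0.9991 - 0.9922 = 0.0069 bits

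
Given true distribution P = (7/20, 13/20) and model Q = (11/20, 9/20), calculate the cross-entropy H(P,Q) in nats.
0.7283 nats

Cross-entropy: H(P,Q) = -Σ p(x) log q(x)

Alternatively: H(P,Q) = H(P) + D_KL(P||Q)
H(P) = 0.6474 nats
D_KL(P||Q) = 0.0808 nats

H(P,Q) = 0.6474 + 0.0808 = 0.7283 nats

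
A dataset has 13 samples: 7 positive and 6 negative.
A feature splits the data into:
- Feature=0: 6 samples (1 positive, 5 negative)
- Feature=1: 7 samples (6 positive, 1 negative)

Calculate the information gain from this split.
0.3771 bits

Information Gain = H(Y) - H(Y|Feature)

Before split:
P(positive) = 7/13 = 0.5385
H(Y) = 0.9957 bits

After split:
Feature=0: H = 0.6500 bits (weight = 6/13)
Feature=1: H = 0.5917 bits (weight = 7/13)
H(Y|Feature) = (6/13)×0.6500 + (7/13)×0.5917 = 0.6186 bits

Information Gain = 0.9957 - 0.6186 = 0.3771 bits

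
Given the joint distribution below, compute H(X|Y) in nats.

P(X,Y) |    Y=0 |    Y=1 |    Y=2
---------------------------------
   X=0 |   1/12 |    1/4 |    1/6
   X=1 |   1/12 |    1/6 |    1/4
0.6764 nats

Using the chain rule: H(X|Y) = H(X,Y) - H(Y)

First, compute H(X,Y) = 1.7046 nats

Marginal P(Y) = (1/6, 5/12, 5/12)
H(Y) = 1.0282 nats

H(X|Y) = H(X,Y) - H(Y) = 1.7046 - 1.0282 = 0.6764 nats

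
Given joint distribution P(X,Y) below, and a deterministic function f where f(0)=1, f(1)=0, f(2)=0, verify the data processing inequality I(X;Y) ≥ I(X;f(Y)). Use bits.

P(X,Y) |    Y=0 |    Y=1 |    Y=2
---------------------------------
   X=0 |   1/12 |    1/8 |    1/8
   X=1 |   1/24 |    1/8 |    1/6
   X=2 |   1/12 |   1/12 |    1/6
I(X;Y) = 0.0267, I(X;f(Y)) = 0.0162, inequality holds: 0.0267 ≥ 0.0162

Data Processing Inequality: For any Markov chain X → Y → Z, we have I(X;Y) ≥ I(X;Z).

Here Z = f(Y) is a deterministic function of Y, forming X → Y → Z.

Original I(X;Y) = 0.0267 bits

After applying f:
P(X,Z) where Z=f(Y):
- P(X,Z=0) = P(X,Y=1) + P(X,Y=2)
- P(X,Z=1) = P(X,Y=0)

I(X;Z) = I(X;f(Y)) = 0.0162 bits

Verification: 0.0267 ≥ 0.0162 ✓

Information cannot be created by processing; the function f can only lose information about X.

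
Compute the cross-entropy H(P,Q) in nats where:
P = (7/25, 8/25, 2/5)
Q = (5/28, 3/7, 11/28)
1.1272 nats

Cross-entropy: H(P,Q) = -Σ p(x) log q(x)

Alternatively: H(P,Q) = H(P) + D_KL(P||Q)
H(P) = 1.0876 nats
D_KL(P||Q) = 0.0397 nats

H(P,Q) = 1.0876 + 0.0397 = 1.1272 nats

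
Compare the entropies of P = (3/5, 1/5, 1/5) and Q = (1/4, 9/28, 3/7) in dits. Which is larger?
Q

Computing entropies in dits:
H(P) = 0.4127
H(Q) = 0.4667

Distribution Q has higher entropy.

Intuition: The distribution closer to uniform (more spread out) has higher entropy.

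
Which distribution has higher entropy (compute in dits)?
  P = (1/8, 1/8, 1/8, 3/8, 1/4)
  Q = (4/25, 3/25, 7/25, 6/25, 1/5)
Q

Computing entropies in dits:
H(P) = 0.6489
H(Q) = 0.6812

Distribution Q has higher entropy.

Intuition: The distribution closer to uniform (more spread out) has higher entropy.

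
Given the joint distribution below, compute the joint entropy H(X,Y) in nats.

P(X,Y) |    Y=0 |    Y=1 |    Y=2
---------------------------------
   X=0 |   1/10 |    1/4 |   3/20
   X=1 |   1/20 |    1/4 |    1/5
1.6796 nats

Joint entropy is H(X,Y) = -Σ_{x,y} p(x,y) log p(x,y).

Summing over all non-zero entries:
H(X,Y) = -[1/10·log_e(1/10) + 1/4·log_e(1/4) + 3/20·log_e(3/20) + 1/20·log_e(1/20) + 1/4·log_e(1/4) + 1/5·log_e(1/5)]
H(X,Y) = 1.6796 nats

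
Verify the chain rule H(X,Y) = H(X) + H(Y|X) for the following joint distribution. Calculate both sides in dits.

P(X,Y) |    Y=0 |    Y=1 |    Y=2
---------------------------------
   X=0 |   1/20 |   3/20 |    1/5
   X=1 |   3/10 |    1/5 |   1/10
H(X,Y) = 0.7251, H(X) = 0.2923, H(Y|X) = 0.4328 (all in dits)

Chain rule: H(X,Y) = H(X) + H(Y|X)

Left side — joint entropy directly:
H(X,Y) = -Σ p(x,y) log p(x,y) = 0.7251 dits

Right side — compute H(Y|X) from the conditional distributions:
P(X) = (2/5, 3/5), so H(X) = 0.2923 dits
H(Y|X) = Σ_x P(X=x) · H(Y|X=x):
  P(Y|X=0) = (1/8, 3/8, 1/2), H(Y|X=0) = 0.4231, weight P(X=0) = 2/5
  P(Y|X=1) = (1/2, 1/3, 1/6), H(Y|X=1) = 0.4392, weight P(X=1) = 3/5
H(Y|X) = 0.4328 dits

H(X) + H(Y|X) = 0.2923 + 0.4328 = 0.7251 dits

Both sides equal 0.7251 dits. ✓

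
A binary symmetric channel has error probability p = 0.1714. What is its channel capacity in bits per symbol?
0.3391 bits

For a binary symmetric channel (BSC) with error probability p:
Capacity C = 1 - H(p) bits per symbol

where H(p) = -p log₂(p) - (1-p) log₂(1-p) is the binary entropy function.

H(0.1714) = 0.6609 bits
C = 1 - 0.6609 = 0.3391 bits per symbol

This means we can reliably transmit up to 0.3391 bits of information per channel use.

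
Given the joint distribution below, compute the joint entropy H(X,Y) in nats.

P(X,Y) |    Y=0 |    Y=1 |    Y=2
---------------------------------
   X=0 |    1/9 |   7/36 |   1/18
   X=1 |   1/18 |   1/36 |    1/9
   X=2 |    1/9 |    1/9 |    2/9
2.0499 nats

Joint entropy is H(X,Y) = -Σ_{x,y} p(x,y) log p(x,y).

Summing over all non-zero entries:
H(X,Y) = -[1/9·log_e(1/9) + 7/36·log_e(7/36) + 1/18·log_e(1/18) + 1/18·log_e(1/18) + 1/36·log_e(1/36) + 1/9·log_e(1/9) + 1/9·log_e(1/9) + 1/9·log_e(1/9) + 2/9·log_e(2/9)]
H(X,Y) = 2.0499 nats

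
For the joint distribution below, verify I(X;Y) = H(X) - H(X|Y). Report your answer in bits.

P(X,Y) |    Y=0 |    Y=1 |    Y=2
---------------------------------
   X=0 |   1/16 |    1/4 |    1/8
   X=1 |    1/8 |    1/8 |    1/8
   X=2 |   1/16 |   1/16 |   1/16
I(X;Y) = 0.0514 bits

Mutual information has multiple equivalent forms:
- I(X;Y) = H(X) - H(X|Y)
- I(X;Y) = H(Y) - H(Y|X)
- I(X;Y) = H(X) + H(Y) - H(X,Y)

Computing all quantities:
H(X) = 1.5052, H(Y) = 1.5462, H(X,Y) = 3.0000
H(X|Y) = 1.4538, H(Y|X) = 1.4948

Verification:
H(X) - H(X|Y) = 1.5052 - 1.4538 = 0.0514
H(Y) - H(Y|X) = 1.5462 - 1.4948 = 0.0514
H(X) + H(Y) - H(X,Y) = 1.5052 + 1.5462 - 3.0000 = 0.0514

All forms give I(X;Y) = 0.0514 bits. ✓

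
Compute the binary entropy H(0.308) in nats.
0.6175 nats

The binary entropy function is:
H(p) = -p log(p) - (1-p) log(1-p)

H(0.308) = -0.308 × log_e(0.308) - 0.692 × log_e(0.692)
H(0.308) = 0.6175 nats

Note: Binary entropy is maximized at p=0.5 (H=1 bit) and minimized at p=0 or p=1 (H=0).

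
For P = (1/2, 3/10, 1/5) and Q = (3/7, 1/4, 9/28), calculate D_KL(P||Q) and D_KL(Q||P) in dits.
D_KL(P||Q) = 0.0160, D_KL(Q||P) = 0.0177

KL divergence is not symmetric: D_KL(P||Q) ≠ D_KL(Q||P) in general.

D_KL(P||Q) = 0.0160 dits
D_KL(Q||P) = 0.0177 dits

No, they are not equal!

This asymmetry is why KL divergence is not a true distance metric.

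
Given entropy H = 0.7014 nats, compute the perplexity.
2.0166

Perplexity is e^H (or exp(H) for natural log).

H = 0.7014 nats
Perplexity = e^0.7014 = 2.0166

Interpretation: The model's uncertainty is equivalent to choosing uniformly among 2.0 options.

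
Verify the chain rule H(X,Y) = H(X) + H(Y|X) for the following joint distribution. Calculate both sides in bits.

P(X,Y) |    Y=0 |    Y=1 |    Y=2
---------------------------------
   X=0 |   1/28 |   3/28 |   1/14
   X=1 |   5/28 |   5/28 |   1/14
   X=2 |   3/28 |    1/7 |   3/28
H(X,Y) = 3.0401, H(X) = 1.5306, H(Y|X) = 1.5095 (all in bits)

Chain rule: H(X,Y) = H(X) + H(Y|X)

Left side — joint entropy directly:
H(X,Y) = -Σ p(x,y) log p(x,y) = 3.0401 bits

Right side — compute H(Y|X) from the conditional distributions:
P(X) = (3/14, 3/7, 5/14), so H(X) = 1.5306 bits
H(Y|X) = Σ_x P(X=x) · H(Y|X=x):
  P(Y|X=0) = (1/6, 1/2, 1/3), H(Y|X=0) = 1.4591, weight P(X=0) = 3/14
  P(Y|X=1) = (5/12, 5/12, 1/6), H(Y|X=1) = 1.4834, weight P(X=1) = 3/7
  P(Y|X=2) = (3/10, 2/5, 3/10), H(Y|X=2) = 1.5710, weight P(X=2) = 5/14
H(Y|X) = 1.5095 bits

H(X) + H(Y|X) = 1.5306 + 1.5095 = 3.0401 bits

Both sides equal 3.0401 bits. ✓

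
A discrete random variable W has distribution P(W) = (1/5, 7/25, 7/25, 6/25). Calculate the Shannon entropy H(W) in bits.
1.9870 bits

Shannon entropy is H(X) = -Σ p(x) log p(x).

For P = (1/5, 7/25, 7/25, 6/25):
H = -1/5 × log_2(1/5) -7/25 × log_2(7/25) -7/25 × log_2(7/25) -6/25 × log_2(6/25)
H = 1.9870 bits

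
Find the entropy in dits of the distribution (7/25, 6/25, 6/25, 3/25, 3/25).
0.6733 dits

Shannon entropy is H(X) = -Σ p(x) log p(x).

For P = (7/25, 6/25, 6/25, 3/25, 3/25):
H = -7/25 × log_10(7/25) -6/25 × log_10(6/25) -6/25 × log_10(6/25) -3/25 × log_10(3/25) -3/25 × log_10(3/25)
H = 0.6733 dits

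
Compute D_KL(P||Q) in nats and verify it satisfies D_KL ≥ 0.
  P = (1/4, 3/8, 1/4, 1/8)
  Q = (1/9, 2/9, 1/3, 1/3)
0.2044 nats

KL divergence satisfies the Gibbs inequality: D_KL(P||Q) ≥ 0 for all distributions P, Q.

D_KL(P||Q) = Σ p(x) log(p(x)/q(x))
Term by term:
  x=0: 1/4 × log_e[(1/4)/(1/9)] = 0.2027
  x=1: 3/8 × log_e[(3/8)/(2/9)] = 0.1962
  x=2: 1/4 × log_e[(1/4)/(1/3)] = -0.0719
  x=3: 1/8 × log_e[(1/8)/(1/3)] = -0.1226
D_KL(P||Q) = 0.2044 nats

D_KL(P||Q) = 0.2044 ≥ 0 ✓

This non-negativity is a fundamental property: relative entropy cannot be negative because it measures how different Q is from P.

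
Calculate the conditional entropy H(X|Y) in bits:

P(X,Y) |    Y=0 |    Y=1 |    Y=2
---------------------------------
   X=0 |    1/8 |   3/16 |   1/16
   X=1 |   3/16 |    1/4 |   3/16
0.9373 bits

Using the chain rule: H(X|Y) = H(X,Y) - H(Y)

First, compute H(X,Y) = 2.4835 bits

Marginal P(Y) = (5/16, 7/16, 1/4)
H(Y) = 1.5462 bits

H(X|Y) = H(X,Y) - H(Y) = 2.4835 - 1.5462 = 0.9373 bits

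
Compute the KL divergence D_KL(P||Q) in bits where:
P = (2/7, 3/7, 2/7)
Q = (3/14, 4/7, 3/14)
0.0593 bits

KL divergence: D_KL(P||Q) = Σ p(x) log(p(x)/q(x))

Computing term by term:
  x=0: 2/7 × log_2[(2/7)/(3/14)] = 2/7 × 0.4150 = 0.1186
  x=1: 3/7 × log_2[(3/7)/(4/7)] = 3/7 × -0.4150 = -0.1779
  x=2: 2/7 × log_2[(2/7)/(3/14)] = 2/7 × 0.4150 = 0.1186

D_KL(P||Q) = 0.0593 bits

Note: KL divergence is always non-negative and equals 0 iff P = Q.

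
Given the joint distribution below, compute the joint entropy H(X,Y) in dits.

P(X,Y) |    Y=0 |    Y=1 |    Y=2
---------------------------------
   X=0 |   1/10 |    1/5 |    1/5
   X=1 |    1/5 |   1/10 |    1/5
0.7592 dits

Joint entropy is H(X,Y) = -Σ_{x,y} p(x,y) log p(x,y).

Summing over all non-zero entries:
H(X,Y) = -[1/10·log_10(1/10) + 1/5·log_10(1/5) + 1/5·log_10(1/5) + 1/5·log_10(1/5) + 1/10·log_10(1/10) + 1/5·log_10(1/5)]
H(X,Y) = 0.7592 dits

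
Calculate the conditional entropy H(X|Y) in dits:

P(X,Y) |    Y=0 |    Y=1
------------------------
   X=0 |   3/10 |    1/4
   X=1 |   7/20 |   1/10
0.2858 dits

Using the chain rule: H(X|Y) = H(X,Y) - H(Y)

First, compute H(X,Y) = 0.5670 dits

Marginal P(Y) = (13/20, 7/20)
H(Y) = 0.2812 dits

H(X|Y) = H(X,Y) - H(Y) = 0.5670 - 0.2812 = 0.2858 dits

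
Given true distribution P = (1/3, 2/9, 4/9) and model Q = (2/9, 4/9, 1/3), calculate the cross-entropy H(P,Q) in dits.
0.5081 dits

Cross-entropy: H(P,Q) = -Σ p(x) log q(x)

Alternatively: H(P,Q) = H(P) + D_KL(P||Q)
H(P) = 0.4607 dits
D_KL(P||Q) = 0.0473 dits

H(P,Q) = 0.4607 + 0.0473 = 0.5081 dits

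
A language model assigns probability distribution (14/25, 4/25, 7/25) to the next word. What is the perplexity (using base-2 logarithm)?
2.6494

Perplexity is 2^H (or exp(H) for natural log).

First, H = -Σ p log p = 1.4057 bits
Perplexity = 2^1.4057 = 2.6494

Interpretation: The model's uncertainty is equivalent to choosing uniformly among 2.6 options.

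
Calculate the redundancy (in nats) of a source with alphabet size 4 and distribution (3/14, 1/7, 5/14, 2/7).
0.0526 nats

Redundancy measures how far a source is from maximum entropy:
R = H_max - H(X)

Maximum entropy for 4 symbols: H_max = log_e(4) = 1.3863 nats
Actual entropy: H(X) = 1.3337 nats
Redundancy: R = 1.3863 - 1.3337 = 0.0526 nats

This redundancy represents potential for compression: the source could be compressed by 0.0526 nats per symbol.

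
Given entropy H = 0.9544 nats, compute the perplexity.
2.5971

Perplexity is e^H (or exp(H) for natural log).

H = 0.9544 nats
Perplexity = e^0.9544 = 2.5971

Interpretation: The model's uncertainty is equivalent to choosing uniformly among 2.6 options.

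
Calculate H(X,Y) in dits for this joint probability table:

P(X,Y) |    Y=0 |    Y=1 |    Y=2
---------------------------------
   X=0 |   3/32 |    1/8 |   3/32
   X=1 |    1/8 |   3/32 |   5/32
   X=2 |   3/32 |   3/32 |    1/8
0.9465 dits

Joint entropy is H(X,Y) = -Σ_{x,y} p(x,y) log p(x,y).

Summing over all non-zero entries:
H(X,Y) = -[3/32·log_10(3/32) + 1/8·log_10(1/8) + 3/32·log_10(3/32) + 1/8·log_10(1/8) + 3/32·log_10(3/32) + 5/32·log_10(5/32) + 3/32·log_10(3/32) + 3/32·log_10(3/32) + 1/8·log_10(1/8)]
H(X,Y) = 0.9465 dits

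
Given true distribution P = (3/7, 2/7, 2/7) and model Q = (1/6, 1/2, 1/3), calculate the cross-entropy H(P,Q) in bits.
1.8464 bits

Cross-entropy: H(P,Q) = -Σ p(x) log q(x)

Alternatively: H(P,Q) = H(P) + D_KL(P||Q)
H(P) = 1.5567 bits
D_KL(P||Q) = 0.2897 bits

H(P,Q) = 1.5567 + 0.2897 = 1.8464 bits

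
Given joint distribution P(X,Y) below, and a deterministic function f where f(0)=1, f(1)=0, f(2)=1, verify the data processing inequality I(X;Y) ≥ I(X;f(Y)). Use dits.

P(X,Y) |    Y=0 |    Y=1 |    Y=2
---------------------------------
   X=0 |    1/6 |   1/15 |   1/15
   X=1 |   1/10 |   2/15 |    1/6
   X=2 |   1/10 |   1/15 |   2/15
I(X;Y) = 0.0176, I(X;f(Y)) = 0.0033, inequality holds: 0.0176 ≥ 0.0033

Data Processing Inequality: For any Markov chain X → Y → Z, we have I(X;Y) ≥ I(X;Z).

Here Z = f(Y) is a deterministic function of Y, forming X → Y → Z.

Original I(X;Y) = 0.0176 dits

After applying f:
P(X,Z) where Z=f(Y):
- P(X,Z=0) = P(X,Y=1)
- P(X,Z=1) = P(X,Y=0) + P(X,Y=2)

I(X;Z) = I(X;f(Y)) = 0.0033 dits

Verification: 0.0176 ≥ 0.0033 ✓

Information cannot be created by processing; the function f can only lose information about X.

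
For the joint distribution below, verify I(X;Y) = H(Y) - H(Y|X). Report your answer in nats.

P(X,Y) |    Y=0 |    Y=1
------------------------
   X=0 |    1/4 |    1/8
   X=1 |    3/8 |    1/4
I(X;Y) = 0.0022 nats

Mutual information has multiple equivalent forms:
- I(X;Y) = H(X) - H(X|Y)
- I(X;Y) = H(Y) - H(Y|X)
- I(X;Y) = H(X) + H(Y) - H(X,Y)

Computing all quantities:
H(X) = 0.6616, H(Y) = 0.6616, H(X,Y) = 1.3209
H(X|Y) = 0.6593, H(Y|X) = 0.6593

Verification:
H(X) - H(X|Y) = 0.6616 - 0.6593 = 0.0022
H(Y) - H(Y|X) = 0.6616 - 0.6593 = 0.0022
H(X) + H(Y) - H(X,Y) = 0.6616 + 0.6616 - 1.3209 = 0.0022

All forms give I(X;Y) = 0.0022 nats. ✓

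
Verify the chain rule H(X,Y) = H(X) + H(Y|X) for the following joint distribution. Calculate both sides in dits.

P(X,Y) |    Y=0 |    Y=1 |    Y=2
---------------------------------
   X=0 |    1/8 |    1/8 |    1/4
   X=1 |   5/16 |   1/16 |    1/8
H(X,Y) = 0.7223, H(X) = 0.3010, H(Y|X) = 0.4213 (all in dits)

Chain rule: H(X,Y) = H(X) + H(Y|X)

Left side — joint entropy directly:
H(X,Y) = -Σ p(x,y) log p(x,y) = 0.7223 dits

Right side — compute H(Y|X) from the conditional distributions:
P(X) = (1/2, 1/2), so H(X) = 0.3010 dits
H(Y|X) = Σ_x P(X=x) · H(Y|X=x):
  P(Y|X=0) = (1/4, 1/4, 1/2), H(Y|X=0) = 0.4515, weight P(X=0) = 1/2
  P(Y|X=1) = (5/8, 1/8, 1/4), H(Y|X=1) = 0.3910, weight P(X=1) = 1/2
H(Y|X) = 0.4213 dits

H(X) + H(Y|X) = 0.3010 + 0.4213 = 0.7223 dits

Both sides equal 0.7223 dits. ✓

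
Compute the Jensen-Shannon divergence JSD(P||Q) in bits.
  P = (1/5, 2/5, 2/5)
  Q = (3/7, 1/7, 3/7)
0.0768 bits

Jensen-Shannon divergence is:
JSD(P||Q) = 0.5 × D_KL(P||M) + 0.5 × D_KL(Q||M)
where M = 0.5 × (P + Q) is the mixture distribution.

M = 0.5 × (1/5, 2/5, 2/5) + 0.5 × (3/7, 1/7, 3/7) = (11/35, 0.271429, 0.414286)

D_KL(P||M) = 0.0731 bits
D_KL(Q||M) = 0.0804 bits

JSD(P||Q) = 0.5 × 0.0731 + 0.5 × 0.0804 = 0.0768 bits

Unlike KL divergence, JSD is symmetric and bounded: 0 ≤ JSD ≤ log(2).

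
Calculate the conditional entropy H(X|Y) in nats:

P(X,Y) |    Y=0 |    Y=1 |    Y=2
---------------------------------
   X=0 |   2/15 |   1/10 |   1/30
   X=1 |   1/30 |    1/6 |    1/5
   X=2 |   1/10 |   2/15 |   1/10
0.9902 nats

Using the chain rule: H(X|Y) = H(X,Y) - H(Y)

First, compute H(X,Y) = 2.0753 nats

Marginal P(Y) = (4/15, 2/5, 1/3)
H(Y) = 1.0852 nats

H(X|Y) = H(X,Y) - H(Y) = 2.0753 - 1.0852 = 0.9902 nats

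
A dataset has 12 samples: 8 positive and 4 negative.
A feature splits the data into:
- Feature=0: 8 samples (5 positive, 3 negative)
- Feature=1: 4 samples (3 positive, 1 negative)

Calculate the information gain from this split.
0.0116 bits

Information Gain = H(Y) - H(Y|Feature)

Before split:
P(positive) = 8/12 = 0.6667
H(Y) = 0.9183 bits

After split:
Feature=0: H = 0.9544 bits (weight = 8/12)
Feature=1: H = 0.8113 bits (weight = 4/12)
H(Y|Feature) = (8/12)×0.9544 + (4/12)×0.8113 = 0.9067 bits

Information Gain = 0.9183 - 0.9067 = 0.0116 bits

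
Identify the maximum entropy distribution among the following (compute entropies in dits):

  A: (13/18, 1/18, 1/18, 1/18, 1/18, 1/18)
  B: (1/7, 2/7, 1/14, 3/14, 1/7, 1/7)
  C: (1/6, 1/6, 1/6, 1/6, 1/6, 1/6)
C

For a discrete distribution over n outcomes, entropy is maximized by the uniform distribution.

Computing entropies:
H(A) = 0.4508 dits
H(B) = 0.7429 dits
H(C) = 0.7782 dits

The uniform distribution (where all probabilities equal 1/6) achieves the maximum entropy of log_10(6) = 0.7782 dits.

Distribution C has the highest entropy.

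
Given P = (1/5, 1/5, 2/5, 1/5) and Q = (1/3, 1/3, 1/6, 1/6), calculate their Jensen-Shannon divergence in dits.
0.0184 dits

Jensen-Shannon divergence is:
JSD(P||Q) = 0.5 × D_KL(P||M) + 0.5 × D_KL(Q||M)
where M = 0.5 × (P + Q) is the mixture distribution.

M = 0.5 × (1/5, 1/5, 2/5, 1/5) + 0.5 × (1/3, 1/3, 1/6, 1/6) = (4/15, 4/15, 0.283333, 0.183333)

D_KL(P||M) = 0.0175 dits
D_KL(Q||M) = 0.0193 dits

JSD(P||Q) = 0.5 × 0.0175 + 0.5 × 0.0193 = 0.0184 dits

Unlike KL divergence, JSD is symmetric and bounded: 0 ≤ JSD ≤ log(2).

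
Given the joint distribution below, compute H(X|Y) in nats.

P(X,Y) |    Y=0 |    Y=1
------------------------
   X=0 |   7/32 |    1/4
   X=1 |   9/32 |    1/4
0.6892 nats

Using the chain rule: H(X|Y) = H(X,Y) - H(Y)

First, compute H(X,Y) = 1.3824 nats

Marginal P(Y) = (1/2, 1/2)
H(Y) = 0.6931 nats

H(X|Y) = H(X,Y) - H(Y) = 1.3824 - 0.6931 = 0.6892 nats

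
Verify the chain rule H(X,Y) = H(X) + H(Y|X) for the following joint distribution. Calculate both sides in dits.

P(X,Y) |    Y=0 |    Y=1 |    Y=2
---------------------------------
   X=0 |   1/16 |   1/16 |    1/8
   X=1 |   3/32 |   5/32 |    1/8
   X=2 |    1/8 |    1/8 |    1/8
H(X,Y) = 0.9373, H(X) = 0.4700, H(Y|X) = 0.4673 (all in dits)

Chain rule: H(X,Y) = H(X) + H(Y|X)

Left side — joint entropy directly:
H(X,Y) = -Σ p(x,y) log p(x,y) = 0.9373 dits

Right side — compute H(Y|X) from the conditional distributions:
P(X) = (1/4, 3/8, 3/8), so H(X) = 0.4700 dits
H(Y|X) = Σ_x P(X=x) · H(Y|X=x):
  P(Y|X=0) = (1/4, 1/4, 1/2), H(Y|X=0) = 0.4515, weight P(X=0) = 1/4
  P(Y|X=1) = (1/4, 5/12, 1/3), H(Y|X=1) = 0.4680, weight P(X=1) = 3/8
  P(Y|X=2) = (1/3, 1/3, 1/3), H(Y|X=2) = 0.4771, weight P(X=2) = 3/8
H(Y|X) = 0.4673 dits

H(X) + H(Y|X) = 0.4700 + 0.4673 = 0.9373 dits

Both sides equal 0.9373 dits. ✓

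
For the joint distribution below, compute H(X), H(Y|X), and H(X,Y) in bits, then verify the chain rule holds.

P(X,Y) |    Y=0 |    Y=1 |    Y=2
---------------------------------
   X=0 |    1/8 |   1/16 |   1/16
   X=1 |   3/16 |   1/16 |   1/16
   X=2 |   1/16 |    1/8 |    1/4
H(X,Y) = 2.9528, H(X) = 1.5462, H(Y|X) = 1.4066 (all in bits)

Chain rule: H(X,Y) = H(X) + H(Y|X)

Left side — joint entropy directly:
H(X,Y) = -Σ p(x,y) log p(x,y) = 2.9528 bits

Right side — compute H(Y|X) from the conditional distributions:
P(X) = (1/4, 5/16, 7/16), so H(X) = 1.5462 bits
H(Y|X) = Σ_x P(X=x) · H(Y|X=x):
  P(Y|X=0) = (1/2, 1/4, 1/4), H(Y|X=0) = 1.5000, weight P(X=0) = 1/4
  P(Y|X=1) = (3/5, 1/5, 1/5), H(Y|X=1) = 1.3710, weight P(X=1) = 5/16
  P(Y|X=2) = (1/7, 2/7, 4/7), H(Y|X=2) = 1.3788, weight P(X=2) = 7/16
H(Y|X) = 1.4066 bits

H(X) + H(Y|X) = 1.5462 + 1.4066 = 2.9528 bits

Both sides equal 2.9528 bits. ✓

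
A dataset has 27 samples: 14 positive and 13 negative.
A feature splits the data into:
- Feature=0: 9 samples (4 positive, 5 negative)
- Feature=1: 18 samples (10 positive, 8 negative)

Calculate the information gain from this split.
0.0079 bits

Information Gain = H(Y) - H(Y|Feature)

Before split:
P(positive) = 14/27 = 0.5185
H(Y) = 0.9990 bits

After split:
Feature=0: H = 0.9911 bits (weight = 9/27)
Feature=1: H = 0.9911 bits (weight = 18/27)
H(Y|Feature) = (9/27)×0.9911 + (18/27)×0.9911 = 0.9911 bits

Information Gain = 0.9990 - 0.9911 = 0.0079 bits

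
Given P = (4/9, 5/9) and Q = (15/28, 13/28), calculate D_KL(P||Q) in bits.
0.0241 bits

KL divergence: D_KL(P||Q) = Σ p(x) log(p(x)/q(x))

Computing term by term:
  x=0: 4/9 × log_2[(4/9)/(15/28)] = 4/9 × -0.2695 = -0.1198
  x=1: 5/9 × log_2[(5/9)/(13/28)] = 5/9 × 0.2589 = 0.1438

D_KL(P||Q) = 0.0241 bits

Note: KL divergence is always non-negative and equals 0 iff P = Q.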